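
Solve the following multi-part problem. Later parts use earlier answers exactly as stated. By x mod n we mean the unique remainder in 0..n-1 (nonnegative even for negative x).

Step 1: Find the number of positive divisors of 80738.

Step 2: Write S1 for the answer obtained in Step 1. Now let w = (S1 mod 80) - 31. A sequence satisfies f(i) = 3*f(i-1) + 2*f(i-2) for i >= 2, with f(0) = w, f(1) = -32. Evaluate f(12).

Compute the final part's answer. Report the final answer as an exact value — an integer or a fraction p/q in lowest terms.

-40839450

Step 1: 80738 = 2 * 7 * 73 * 79; number of divisors = (1+1) * (1+1) * (1+1) * (1+1) = 16; answer 16
Step 2: S1 = 16; w = -15; f(2) = 3*(-32) + 2*(-15) = -126; iterating: f(2)=-126, f(3)=-442, f(4)=-1578, f(5)=-5618, f(6)=-20010, f(7)=-71266, f(8)=-253818, f(9)=-903986, f(10)=-3219594, f(11)=-11466754, f(12)=-40839450; answer -40839450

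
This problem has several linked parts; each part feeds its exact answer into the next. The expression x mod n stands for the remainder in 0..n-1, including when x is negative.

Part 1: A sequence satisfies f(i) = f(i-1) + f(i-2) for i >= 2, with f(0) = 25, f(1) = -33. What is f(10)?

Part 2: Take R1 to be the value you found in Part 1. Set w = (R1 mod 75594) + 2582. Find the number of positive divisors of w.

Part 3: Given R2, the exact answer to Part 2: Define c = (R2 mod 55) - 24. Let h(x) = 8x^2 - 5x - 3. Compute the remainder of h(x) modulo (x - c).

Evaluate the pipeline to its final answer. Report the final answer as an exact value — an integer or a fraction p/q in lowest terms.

1209

Part 1: f(2) = 1*(-33) + 1*(25) = -8; iterating: f(2)=-8, f(3)=-41, f(4)=-49, f(5)=-90, f(6)=-139, f(7)=-229, f(8)=-368, f(9)=-597, f(10)=-965; answer -965
Part 2: R1 = -965; w = 77211; 77211 = 3^2 * 23 * 373; number of divisors = (2+1) * (1+1) * (1+1) = 12; answer 12
Part 3: R2 = 12; c = -12; remainder = value at the root: 8*(-12)^2 - 5*(-12)^1 - 3 = (1152) + (60) + (-3) = 1209; answer 1209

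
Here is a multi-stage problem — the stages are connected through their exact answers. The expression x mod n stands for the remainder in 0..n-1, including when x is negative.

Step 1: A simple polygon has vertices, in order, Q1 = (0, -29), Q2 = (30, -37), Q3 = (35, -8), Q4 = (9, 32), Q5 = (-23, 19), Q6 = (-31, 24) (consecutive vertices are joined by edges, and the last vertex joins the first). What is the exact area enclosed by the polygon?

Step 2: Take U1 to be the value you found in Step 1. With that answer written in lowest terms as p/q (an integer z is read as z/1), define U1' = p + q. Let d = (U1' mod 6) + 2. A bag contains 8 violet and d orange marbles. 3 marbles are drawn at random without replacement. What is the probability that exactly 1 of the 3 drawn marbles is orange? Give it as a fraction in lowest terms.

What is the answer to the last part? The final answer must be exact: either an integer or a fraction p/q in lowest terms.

70/143

Step 1: cross terms: (0*-37 - 30*-29)=870, (30*-8 - 35*-37)=1055, (35*32 - 9*-8)=1192, (9*19 - -23*32)=907, (-23*24 - -31*19)=37, (-31*-29 - 0*24)=899; twice the area = |4960| = 4960; area = 2480; answer 2480
Step 2: U1 = 2480; threaded value p + q = 2481; d = 5; total draws C(13,3) = 286; favorable C(5,1)*C(8,2) = 140; P = 70/143; answer 70/143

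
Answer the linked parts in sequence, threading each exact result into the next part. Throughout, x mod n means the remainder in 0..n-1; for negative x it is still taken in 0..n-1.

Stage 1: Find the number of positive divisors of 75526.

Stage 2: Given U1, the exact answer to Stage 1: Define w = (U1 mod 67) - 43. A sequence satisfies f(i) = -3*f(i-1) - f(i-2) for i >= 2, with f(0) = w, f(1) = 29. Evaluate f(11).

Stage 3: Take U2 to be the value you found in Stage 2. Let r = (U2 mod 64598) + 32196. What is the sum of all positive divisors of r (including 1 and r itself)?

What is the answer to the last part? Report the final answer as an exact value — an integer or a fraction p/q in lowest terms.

Stage 1: 75526 = 2 * 11 * 3433; number of divisors = (1+1) * (1+1) * (1+1) = 8; answer 8
Stage 2: U1 = 8; w = -35; f(2) = -3*(29) - 1*(-35) = -52; iterating: f(2)=-52, f(3)=127, f(4)=-329, f(5)=860, f(6)=-2251, f(7)=5893, f(8)=-15428, f(9)=40391, f(10)=-105745, f(11)=276844; answer 276844
Stage 3: U2 = 276844; r = 50648; 50648 = 2^3 * 13 * 487; sigma = (1 + 2 + 4 + 8) * (1 + 13) * (1 + 487) = 15 * 14 * 488 = 102480; answer 102480

102480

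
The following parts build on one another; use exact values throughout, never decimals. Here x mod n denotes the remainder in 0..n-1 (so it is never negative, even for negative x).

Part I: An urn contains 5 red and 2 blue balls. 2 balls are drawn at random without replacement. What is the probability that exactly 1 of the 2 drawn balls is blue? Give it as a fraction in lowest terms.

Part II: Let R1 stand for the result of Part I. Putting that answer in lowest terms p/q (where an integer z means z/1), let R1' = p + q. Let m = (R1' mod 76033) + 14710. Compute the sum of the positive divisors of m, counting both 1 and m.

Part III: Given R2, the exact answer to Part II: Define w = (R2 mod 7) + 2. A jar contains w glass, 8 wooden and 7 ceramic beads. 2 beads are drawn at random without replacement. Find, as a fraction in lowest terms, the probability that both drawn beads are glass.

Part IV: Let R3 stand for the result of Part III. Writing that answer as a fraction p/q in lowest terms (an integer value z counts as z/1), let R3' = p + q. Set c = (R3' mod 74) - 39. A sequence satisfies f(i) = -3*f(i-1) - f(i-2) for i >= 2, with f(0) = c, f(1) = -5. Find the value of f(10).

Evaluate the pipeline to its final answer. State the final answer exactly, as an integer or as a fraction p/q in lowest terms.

Part I: total draws C(7,2) = 21; favorable C(2,1)*C(5,1) = 10; P = 10/21; answer 10/21
Part II: R1 = 10/21; threaded value p + q = 31; m = 14741; 14741 is prime, so its only divisors are 1 and 14741; sigma = 1 + 14741 = 14742; answer 14742
Part III: R2 = 14742; w = 2; total draws C(17,2) = 136; favorable C(2,2) = 1; P = 1/136; answer 1/136
Part IV: R3 = 1/136; threaded value p + q = 137; c = 24; f(2) = -3*(-5) - 1*(24) = -9; iterating: f(2)=-9, f(3)=32, f(4)=-87, f(5)=229, f(6)=-600, f(7)=1571, f(8)=-4113, f(9)=10768, f(10)=-28191; answer -28191

-28191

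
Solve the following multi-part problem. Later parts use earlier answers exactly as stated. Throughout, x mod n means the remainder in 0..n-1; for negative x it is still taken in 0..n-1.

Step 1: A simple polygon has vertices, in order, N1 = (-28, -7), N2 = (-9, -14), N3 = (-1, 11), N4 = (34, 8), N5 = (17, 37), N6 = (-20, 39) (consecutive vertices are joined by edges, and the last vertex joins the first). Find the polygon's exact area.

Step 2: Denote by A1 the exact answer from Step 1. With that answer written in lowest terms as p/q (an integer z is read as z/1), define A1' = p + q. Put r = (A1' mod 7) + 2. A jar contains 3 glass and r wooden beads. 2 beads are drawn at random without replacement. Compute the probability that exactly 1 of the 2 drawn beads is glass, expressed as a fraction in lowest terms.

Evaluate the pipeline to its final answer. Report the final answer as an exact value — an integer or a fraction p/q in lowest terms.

Step 1: cross terms: (-28*-14 - -9*-7)=329, (-9*11 - -1*-14)=-113, (-1*8 - 34*11)=-382, (34*37 - 17*8)=1122, (17*39 - -20*37)=1403, (-20*-7 - -28*39)=1232; twice the area = |3591| = 3591; area = 3591/2; answer 3591/2
Step 2: A1 = 3591/2; threaded value p + q = 3593; r = 4; total draws C(7,2) = 21; favorable C(3,1)*C(4,1) = 12; P = 4/7; answer 4/7

4/7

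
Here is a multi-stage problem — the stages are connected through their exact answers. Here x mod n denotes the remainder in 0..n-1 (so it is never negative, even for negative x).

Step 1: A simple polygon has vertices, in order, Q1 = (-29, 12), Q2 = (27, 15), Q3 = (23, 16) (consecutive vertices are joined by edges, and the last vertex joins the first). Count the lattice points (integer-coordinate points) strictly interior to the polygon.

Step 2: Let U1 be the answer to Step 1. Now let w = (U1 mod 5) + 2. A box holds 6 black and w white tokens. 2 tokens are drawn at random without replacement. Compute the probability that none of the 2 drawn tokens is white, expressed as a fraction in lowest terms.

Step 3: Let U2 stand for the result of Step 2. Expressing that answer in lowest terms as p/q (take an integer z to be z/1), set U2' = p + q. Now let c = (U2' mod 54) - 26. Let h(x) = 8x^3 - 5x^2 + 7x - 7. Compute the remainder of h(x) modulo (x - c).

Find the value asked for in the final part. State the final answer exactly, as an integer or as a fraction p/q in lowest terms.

Step 1: cross terms: (-29*15 - 27*12)=-759, (27*16 - 23*15)=87, (23*12 - -29*16)=740; twice the area = |68| = 68; area = 34; boundary points = 1 + 1 + 4 = 6; strictly interior points = area - boundary/2 + 1 = 32; answer 32
Step 2: U1 = 32; w = 4; total draws C(10,2) = 45; favorable C(6,2) = 15; P = 1/3; answer 1/3
Step 3: U2 = 1/3; threaded value p + q = 4; c = -22; remainder = value at the root: 8*(-22)^3 - 5*(-22)^2 + 7*(-22)^1 - 7 = (-85184) + (-2420) + (-154) + (-7) = -87765; answer -87765

-87765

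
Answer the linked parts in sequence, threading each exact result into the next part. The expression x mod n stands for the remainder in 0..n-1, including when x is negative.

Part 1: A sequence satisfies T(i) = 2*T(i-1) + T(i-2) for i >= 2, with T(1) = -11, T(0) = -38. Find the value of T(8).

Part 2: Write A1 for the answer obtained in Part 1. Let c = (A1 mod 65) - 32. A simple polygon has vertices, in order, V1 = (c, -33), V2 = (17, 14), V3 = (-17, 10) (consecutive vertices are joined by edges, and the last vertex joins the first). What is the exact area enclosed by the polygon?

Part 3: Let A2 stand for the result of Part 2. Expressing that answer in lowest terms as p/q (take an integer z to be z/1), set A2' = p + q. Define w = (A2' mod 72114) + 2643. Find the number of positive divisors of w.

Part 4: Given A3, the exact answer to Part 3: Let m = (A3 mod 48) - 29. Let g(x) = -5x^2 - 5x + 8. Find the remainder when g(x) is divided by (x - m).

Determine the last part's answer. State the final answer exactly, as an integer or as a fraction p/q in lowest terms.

Part 1: T(2) = 2*(-11) + 1*(-38) = -60; iterating: T(2)=-60, T(3)=-131, T(4)=-322, T(5)=-775, T(6)=-1872, T(7)=-4519, T(8)=-10910; answer -10910
Part 2: A1 = -10910; c = -22; cross terms: (-22*14 - 17*-33)=253, (17*10 - -17*14)=408, (-17*-33 - -22*10)=781; twice the area = |1442| = 1442; area = 721; answer 721
Part 3: A2 = 721; threaded value p + q = 722; w = 3365; 3365 = 5 * 673; number of divisors = (1+1) * (1+1) = 4; answer 4
Part 4: A3 = 4; m = -25; remainder = value at the root: -5*(-25)^2 - 5*(-25)^1 + 8 = (-3125) + (125) + (8) = -2992; answer -2992

-2992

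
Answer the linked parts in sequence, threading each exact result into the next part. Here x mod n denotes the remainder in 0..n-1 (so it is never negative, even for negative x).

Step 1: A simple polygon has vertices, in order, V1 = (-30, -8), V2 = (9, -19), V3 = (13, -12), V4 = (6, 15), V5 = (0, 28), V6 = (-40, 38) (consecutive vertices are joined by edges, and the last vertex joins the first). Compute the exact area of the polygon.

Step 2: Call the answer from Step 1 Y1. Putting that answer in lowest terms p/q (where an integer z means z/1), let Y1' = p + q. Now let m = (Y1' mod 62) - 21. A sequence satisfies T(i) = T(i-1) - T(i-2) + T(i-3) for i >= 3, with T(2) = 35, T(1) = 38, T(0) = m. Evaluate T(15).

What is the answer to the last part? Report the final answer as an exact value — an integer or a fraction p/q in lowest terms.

15

Step 1: cross terms: (-30*-19 - 9*-8)=642, (9*-12 - 13*-19)=139, (13*15 - 6*-12)=267, (6*28 - 0*15)=168, (0*38 - -40*28)=1120, (-40*-8 - -30*38)=1460; twice the area = |3796| = 3796; area = 1898; answer 1898
Step 2: Y1 = 1898; threaded value p + q = 1899; m = 18; T(3) = 1*(35) - 1*(38) + 1*(18) = 15; iterating: T(3)=15, T(4)=18, T(5)=38, T(6)=35, T(7)=15, T(8)=18, T(9)=38, T(10)=35, T(11)=15, T(12)=18, T(13)=38, T(14)=35, T(15)=15; answer 15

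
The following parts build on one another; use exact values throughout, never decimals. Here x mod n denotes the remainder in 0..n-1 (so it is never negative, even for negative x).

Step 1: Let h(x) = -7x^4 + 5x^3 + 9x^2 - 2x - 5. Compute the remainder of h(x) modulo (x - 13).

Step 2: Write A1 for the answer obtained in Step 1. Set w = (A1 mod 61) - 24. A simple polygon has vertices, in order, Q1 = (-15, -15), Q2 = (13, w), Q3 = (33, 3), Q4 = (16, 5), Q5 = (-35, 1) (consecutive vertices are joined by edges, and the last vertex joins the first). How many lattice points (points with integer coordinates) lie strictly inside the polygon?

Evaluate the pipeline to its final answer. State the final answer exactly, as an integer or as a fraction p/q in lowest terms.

Step 1: remainder = value at the root: -7*(13)^4 + 5*(13)^3 + 9*(13)^2 - 2*(13)^1 - 5 = (-199927) + (10985) + (1521) + (-26) + (-5) = -187452; answer -187452
Step 2: A1 = -187452; w = -23; cross terms: (-15*-23 - 13*-15)=540, (13*3 - 33*-23)=798, (33*5 - 16*3)=117, (16*1 - -35*5)=191, (-35*-15 - -15*1)=540; twice the area = |2186| = 2186; area = 1093; boundary points = 4 + 2 + 1 + 1 + 4 = 12; strictly interior points = area - boundary/2 + 1 = 1088; answer 1088

1088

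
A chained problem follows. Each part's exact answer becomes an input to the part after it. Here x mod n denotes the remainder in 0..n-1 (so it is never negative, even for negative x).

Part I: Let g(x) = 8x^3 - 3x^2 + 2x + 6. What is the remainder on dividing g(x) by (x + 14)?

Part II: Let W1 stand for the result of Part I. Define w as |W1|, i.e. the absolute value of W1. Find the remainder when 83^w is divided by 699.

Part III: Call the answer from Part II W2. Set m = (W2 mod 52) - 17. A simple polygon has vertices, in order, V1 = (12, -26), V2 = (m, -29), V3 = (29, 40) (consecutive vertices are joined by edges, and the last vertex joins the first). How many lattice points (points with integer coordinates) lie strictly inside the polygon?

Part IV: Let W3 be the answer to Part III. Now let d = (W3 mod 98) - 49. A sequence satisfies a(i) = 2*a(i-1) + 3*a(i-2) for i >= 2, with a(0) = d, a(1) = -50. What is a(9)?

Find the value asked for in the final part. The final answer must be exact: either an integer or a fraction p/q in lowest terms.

Part I: remainder = value at the root: 8*(-14)^3 - 3*(-14)^2 + 2*(-14)^1 + 6 = (-21952) + (-588) + (-28) + (6) = -22562; answer -22562
Part II: W1 = -22562; w = 22562; squarings mod 699: 83^1=83, 83^2=598, 83^4=415, 83^8=271, 83^16=46, 83^32=19, 83^64=361, 83^128=307, 83^256=583, 83^512=175, 83^1024=568, 83^2048=385, 83^4096=37, 83^8192=670, 83^16384=142; 83^22562 = 83^2 * 83^32 * 83^2048 * 83^4096 * 83^16384 = 322 (mod 699); answer 322
Part III: W2 = 322; m = -7; cross terms: (12*-29 - -7*-26)=-530, (-7*40 - 29*-29)=561, (29*-26 - 12*40)=-1234; twice the area = |-1203| = 1203; area = 1203/2; boundary points = 1 + 3 + 1 = 5; strictly interior points = area - boundary/2 + 1 = 600; answer 600
Part IV: W3 = 600; d = -37; a(2) = 2*(-50) + 3*(-37) = -211; iterating: a(2)=-211, a(3)=-572, a(4)=-1777, a(5)=-5270, a(6)=-15871, a(7)=-47552, a(8)=-142717, a(9)=-428090; answer -428090

-428090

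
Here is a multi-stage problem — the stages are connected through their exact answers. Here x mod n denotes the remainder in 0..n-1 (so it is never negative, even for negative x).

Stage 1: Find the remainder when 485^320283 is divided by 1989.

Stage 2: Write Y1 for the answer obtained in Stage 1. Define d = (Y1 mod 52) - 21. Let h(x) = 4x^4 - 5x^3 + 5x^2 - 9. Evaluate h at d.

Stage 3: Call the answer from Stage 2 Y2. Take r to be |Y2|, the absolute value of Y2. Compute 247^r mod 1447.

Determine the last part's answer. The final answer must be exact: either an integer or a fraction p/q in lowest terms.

Stage 1: squarings mod 1989: 485^1=485, 485^2=523, 485^4=1036, 485^8=1225, 485^16=919, 485^32=1225, 485^64=919, 485^128=1225, 485^256=919, 485^512=1225, 485^1024=919, 485^2048=1225, 485^4096=919, 485^8192=1225, 485^16384=919, 485^32768=1225, 485^65536=919, 485^131072=1225, 485^262144=919; 485^320283 = 485^1 * 485^2 * 485^8 * 485^16 * 485^256 * 485^512 * 485^8192 * 485^16384 * 485^32768 * 485^262144 = 1052 (mod 1989); answer 1052
Stage 2: Y1 = 1052; d = -9; 4*(-9)^4 - 5*(-9)^3 + 5*(-9)^2 - 9 = (26244) + (3645) + (405) + (-9) = 30285; answer 30285
Stage 3: Y2 = 30285; r = 30285; squarings mod 1447: 247^1=247, 247^2=235, 247^4=239, 247^8=688, 247^16=175, 247^32=238, 247^64=211, 247^128=1111, 247^256=30, 247^512=900, 247^1024=1127, 247^2048=1110, 247^4096=703, 247^8192=782, 247^16384=890; 247^30285 = 247^1 * 247^4 * 247^8 * 247^64 * 247^512 * 247^1024 * 247^4096 * 247^8192 * 247^16384 = 1064 (mod 1447); answer 1064

1064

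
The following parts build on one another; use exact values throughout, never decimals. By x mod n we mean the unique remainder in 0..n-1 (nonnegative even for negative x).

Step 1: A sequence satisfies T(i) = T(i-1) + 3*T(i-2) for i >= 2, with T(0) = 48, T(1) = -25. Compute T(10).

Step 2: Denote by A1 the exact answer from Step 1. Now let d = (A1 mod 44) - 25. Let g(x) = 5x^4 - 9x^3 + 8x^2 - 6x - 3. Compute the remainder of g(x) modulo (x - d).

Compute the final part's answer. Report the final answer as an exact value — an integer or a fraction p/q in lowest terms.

Step 1: T(2) = 1*(-25) + 3*(48) = 119; iterating: T(2)=119, T(3)=44, T(4)=401, T(5)=533, T(6)=1736, T(7)=3335, T(8)=8543, T(9)=18548, T(10)=44177; answer 44177
Step 2: A1 = 44177; d = -24; remainder = value at the root: 5*(-24)^4 - 9*(-24)^3 + 8*(-24)^2 - 6*(-24)^1 - 3 = (1658880) + (124416) + (4608) + (144) + (-3) = 1788045; answer 1788045

1788045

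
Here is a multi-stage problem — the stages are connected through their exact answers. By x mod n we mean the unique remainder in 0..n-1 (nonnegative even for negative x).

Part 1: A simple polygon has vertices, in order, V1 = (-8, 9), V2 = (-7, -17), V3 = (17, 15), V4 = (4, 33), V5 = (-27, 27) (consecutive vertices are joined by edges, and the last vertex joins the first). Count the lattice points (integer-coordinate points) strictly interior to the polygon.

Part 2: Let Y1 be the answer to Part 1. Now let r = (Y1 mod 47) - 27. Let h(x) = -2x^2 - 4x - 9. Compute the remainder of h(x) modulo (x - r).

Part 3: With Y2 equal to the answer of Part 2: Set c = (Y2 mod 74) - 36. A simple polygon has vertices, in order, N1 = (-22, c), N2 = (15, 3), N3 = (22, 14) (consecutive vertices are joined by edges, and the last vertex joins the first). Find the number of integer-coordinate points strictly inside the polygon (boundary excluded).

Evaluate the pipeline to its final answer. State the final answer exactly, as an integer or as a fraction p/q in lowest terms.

Part 1: cross terms: (-8*-17 - -7*9)=199, (-7*15 - 17*-17)=184, (17*33 - 4*15)=501, (4*27 - -27*33)=999, (-27*9 - -8*27)=-27; twice the area = |1856| = 1856; area = 928; boundary points = 1 + 8 + 1 + 1 + 1 = 12; strictly interior points = area - boundary/2 + 1 = 923; answer 923
Part 2: Y1 = 923; r = 3; remainder = value at the root: -2*(3)^2 - 4*(3)^1 - 9 = (-18) + (-12) + (-9) = -39; answer -39
Part 3: Y2 = -39; c = -1; cross terms: (-22*3 - 15*-1)=-51, (15*14 - 22*3)=144, (22*-1 - -22*14)=286; twice the area = |379| = 379; area = 379/2; boundary points = 1 + 1 + 1 = 3; strictly interior points = area - boundary/2 + 1 = 189; answer 189

189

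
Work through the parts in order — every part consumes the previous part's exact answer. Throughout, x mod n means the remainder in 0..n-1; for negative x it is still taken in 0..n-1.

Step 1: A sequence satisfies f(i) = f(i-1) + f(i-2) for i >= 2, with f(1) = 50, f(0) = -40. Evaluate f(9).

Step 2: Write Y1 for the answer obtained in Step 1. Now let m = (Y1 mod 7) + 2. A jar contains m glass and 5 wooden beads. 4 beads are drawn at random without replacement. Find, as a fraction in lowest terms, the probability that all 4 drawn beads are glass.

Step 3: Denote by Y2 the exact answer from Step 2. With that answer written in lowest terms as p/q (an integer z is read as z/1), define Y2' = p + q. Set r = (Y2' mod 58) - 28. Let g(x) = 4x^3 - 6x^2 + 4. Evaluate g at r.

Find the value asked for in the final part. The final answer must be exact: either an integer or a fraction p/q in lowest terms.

7778

Step 1: f(2) = 1*(50) + 1*(-40) = 10; iterating: f(2)=10, f(3)=60, f(4)=70, f(5)=130, f(6)=200, f(7)=330, f(8)=530, f(9)=860; answer 860
Step 2: Y1 = 860; m = 8; total draws C(13,4) = 715; favorable C(8,4) = 70; P = 14/143; answer 14/143
Step 3: Y2 = 14/143; threaded value p + q = 157; r = 13; 4*(13)^3 - 6*(13)^2 + 4 = (8788) + (-1014) + (4) = 7778; answer 7778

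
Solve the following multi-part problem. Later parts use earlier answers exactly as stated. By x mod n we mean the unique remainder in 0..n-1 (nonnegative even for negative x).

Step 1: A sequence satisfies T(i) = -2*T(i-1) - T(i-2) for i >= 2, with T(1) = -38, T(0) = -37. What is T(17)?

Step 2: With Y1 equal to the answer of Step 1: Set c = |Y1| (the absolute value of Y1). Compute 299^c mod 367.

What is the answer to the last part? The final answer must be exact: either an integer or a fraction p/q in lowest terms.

Step 1: T(2) = -2*(-38) - 1*(-37) = 113; iterating: T(2)=113, T(3)=-188, T(4)=263, T(5)=-338, T(6)=413, T(7)=-488, T(8)=563, T(9)=-638, T(10)=713, T(11)=-788, T(12)=863, T(13)=-938, T(14)=1013, T(15)=-1088, T(16)=1163, T(17)=-1238; answer -1238
Step 2: Y1 = -1238; c = 1238; squarings mod 367: 299^1=299, 299^2=220, 299^4=323, 299^8=101, 299^16=292, 299^32=120, 299^64=87, 299^128=229, 299^256=327, 299^512=132, 299^1024=175; 299^1238 = 299^2 * 299^4 * 299^16 * 299^64 * 299^128 * 299^1024 = 15 (mod 367); answer 15

15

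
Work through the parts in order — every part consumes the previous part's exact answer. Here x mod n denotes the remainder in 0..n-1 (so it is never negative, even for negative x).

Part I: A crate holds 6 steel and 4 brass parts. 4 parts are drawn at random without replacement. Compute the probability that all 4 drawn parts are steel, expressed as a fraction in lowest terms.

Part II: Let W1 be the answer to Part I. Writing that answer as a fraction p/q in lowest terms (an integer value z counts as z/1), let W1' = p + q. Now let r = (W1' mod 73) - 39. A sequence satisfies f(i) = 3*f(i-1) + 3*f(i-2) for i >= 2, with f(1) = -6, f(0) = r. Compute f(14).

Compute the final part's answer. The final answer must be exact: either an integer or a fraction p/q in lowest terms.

Part I: total draws C(10,4) = 210; favorable C(6,4) = 15; P = 1/14; answer 1/14
Part II: W1 = 1/14; threaded value p + q = 15; r = -24; f(2) = 3*(-6) + 3*(-24) = -90; iterating: f(2)=-90, f(3)=-288, f(4)=-1134, f(5)=-4266, f(6)=-16200, f(7)=-61398, f(8)=-232794, f(9)=-882576, f(10)=-3346110, f(11)=-12686058, f(12)=-48096504, f(13)=-182347686, f(14)=-691332570; answer -691332570

-691332570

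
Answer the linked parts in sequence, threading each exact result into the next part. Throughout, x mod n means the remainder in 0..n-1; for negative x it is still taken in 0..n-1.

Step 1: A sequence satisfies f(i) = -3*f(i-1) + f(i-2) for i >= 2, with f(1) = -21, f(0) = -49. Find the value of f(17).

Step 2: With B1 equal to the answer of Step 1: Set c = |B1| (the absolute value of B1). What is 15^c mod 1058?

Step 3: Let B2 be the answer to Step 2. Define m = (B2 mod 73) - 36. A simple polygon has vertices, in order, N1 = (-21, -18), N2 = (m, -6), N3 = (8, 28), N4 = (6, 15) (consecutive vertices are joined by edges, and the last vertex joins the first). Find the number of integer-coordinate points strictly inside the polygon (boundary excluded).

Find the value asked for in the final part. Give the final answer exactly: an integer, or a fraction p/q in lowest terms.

Step 1: f(2) = -3*(-21) + 1*(-49) = 14; iterating: f(2)=14, f(3)=-63, f(4)=203, f(5)=-672, f(6)=2219, f(7)=-7329, f(8)=24206, f(9)=-79947, f(10)=264047, f(11)=-872088, f(12)=2880311, f(13)=-9513021, f(14)=31419374, f(15)=-103771143, f(16)=342732803, f(17)=-1131969552; answer -1131969552
Step 2: B1 = -1131969552; c = 1131969552; squarings mod 1058: 15^1=15, 15^2=225, 15^4=899, 15^8=947, 15^16=683, 15^32=969, 15^64=515, 15^128=725, 15^256=857, 15^512=197, 15^1024=721, 15^2048=363, 15^4096=577, 15^8192=717, 15^16384=959, 15^32768=279, 15^65536=607, 15^131072=265, 15^262144=397, 15^524288=1025, 15^1048576=31, 15^2097152=961, 15^4194304=945, 15^8388608=73, 15^16777216=39, 15^33554432=463, 15^67108864=653, 15^134217728=35, 15^268435456=167, 15^536870912=381, 15^1073741824=215; 15^1131969552 = 15^16 * 15^1024 * 15^2048 * 15^4096 * 15^8192 * 15^16384 * 15^524288 * 15^1048576 * 15^2097152 * 15^4194304 * 15^16777216 * 15^33554432 * 15^1073741824 = 923 (mod 1058); answer 923
Step 3: B2 = 923; m = 11; cross terms: (-21*-6 - 11*-18)=324, (11*28 - 8*-6)=356, (8*15 - 6*28)=-48, (6*-18 - -21*15)=207; twice the area = |839| = 839; area = 839/2; boundary points = 4 + 1 + 1 + 3 = 9; strictly interior points = area - boundary/2 + 1 = 416; answer 416

416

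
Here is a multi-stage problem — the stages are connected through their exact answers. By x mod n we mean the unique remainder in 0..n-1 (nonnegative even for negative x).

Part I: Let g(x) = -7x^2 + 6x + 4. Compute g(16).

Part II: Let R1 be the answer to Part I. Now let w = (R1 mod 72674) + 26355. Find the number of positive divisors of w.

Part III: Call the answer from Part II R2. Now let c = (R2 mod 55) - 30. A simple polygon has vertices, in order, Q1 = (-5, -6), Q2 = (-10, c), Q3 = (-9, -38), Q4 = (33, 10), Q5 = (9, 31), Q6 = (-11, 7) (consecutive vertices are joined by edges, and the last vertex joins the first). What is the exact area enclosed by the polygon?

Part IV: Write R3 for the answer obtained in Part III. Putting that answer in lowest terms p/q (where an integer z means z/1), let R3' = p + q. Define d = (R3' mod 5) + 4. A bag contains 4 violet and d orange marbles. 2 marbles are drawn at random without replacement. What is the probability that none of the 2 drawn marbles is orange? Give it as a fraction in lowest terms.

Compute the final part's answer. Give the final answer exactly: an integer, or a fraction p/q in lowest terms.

Part I: -7*(16)^2 + 6*(16)^1 + 4 = (-1792) + (96) + (4) = -1692; answer -1692
Part II: R1 = -1692; w = 97337; 97337 = 19 * 47 * 109; number of divisors = (1+1) * (1+1) * (1+1) = 8; answer 8
Part III: R2 = 8; c = -22; cross terms: (-5*-22 - -10*-6)=50, (-10*-38 - -9*-22)=182, (-9*10 - 33*-38)=1164, (33*31 - 9*10)=933, (9*7 - -11*31)=404, (-11*-6 - -5*7)=101; twice the area = |2834| = 2834; area = 1417; answer 1417
Part IV: R3 = 1417; threaded value p + q = 1418; d = 7; total draws C(11,2) = 55; favorable C(4,2) = 6; P = 6/55; answer 6/55

6/55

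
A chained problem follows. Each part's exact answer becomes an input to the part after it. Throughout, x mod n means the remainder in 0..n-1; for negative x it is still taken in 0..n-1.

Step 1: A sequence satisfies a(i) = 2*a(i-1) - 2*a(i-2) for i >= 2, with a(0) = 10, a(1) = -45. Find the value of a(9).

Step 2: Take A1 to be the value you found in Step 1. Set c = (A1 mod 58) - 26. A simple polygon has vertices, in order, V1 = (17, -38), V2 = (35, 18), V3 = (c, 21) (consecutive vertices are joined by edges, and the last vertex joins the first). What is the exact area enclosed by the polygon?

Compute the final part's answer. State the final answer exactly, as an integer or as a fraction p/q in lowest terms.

Step 1: a(2) = 2*(-45) - 2*(10) = -110; iterating: a(2)=-110, a(3)=-130, a(4)=-40, a(5)=180, a(6)=440, a(7)=520, a(8)=160, a(9)=-720; answer -720
Step 2: A1 = -720; c = 8; cross terms: (17*18 - 35*-38)=1636, (35*21 - 8*18)=591, (8*-38 - 17*21)=-661; twice the area = |1566| = 1566; area = 783; answer 783

783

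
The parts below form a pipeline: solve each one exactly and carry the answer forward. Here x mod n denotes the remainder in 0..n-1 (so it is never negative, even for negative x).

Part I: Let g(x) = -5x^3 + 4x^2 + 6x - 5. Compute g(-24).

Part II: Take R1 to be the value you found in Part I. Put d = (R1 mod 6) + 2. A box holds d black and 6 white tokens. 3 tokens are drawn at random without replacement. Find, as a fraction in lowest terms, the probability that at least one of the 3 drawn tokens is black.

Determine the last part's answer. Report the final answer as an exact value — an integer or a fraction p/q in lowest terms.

16/21

Part I: -5*(-24)^3 + 4*(-24)^2 + 6*(-24)^1 - 5 = (69120) + (2304) + (-144) + (-5) = 71275; answer 71275
Part II: R1 = 71275; d = 3; total draws C(9,3) = 84; complement C(6,3) = 20; favorable 84 - 20 = 64; P = 16/21; answer 16/21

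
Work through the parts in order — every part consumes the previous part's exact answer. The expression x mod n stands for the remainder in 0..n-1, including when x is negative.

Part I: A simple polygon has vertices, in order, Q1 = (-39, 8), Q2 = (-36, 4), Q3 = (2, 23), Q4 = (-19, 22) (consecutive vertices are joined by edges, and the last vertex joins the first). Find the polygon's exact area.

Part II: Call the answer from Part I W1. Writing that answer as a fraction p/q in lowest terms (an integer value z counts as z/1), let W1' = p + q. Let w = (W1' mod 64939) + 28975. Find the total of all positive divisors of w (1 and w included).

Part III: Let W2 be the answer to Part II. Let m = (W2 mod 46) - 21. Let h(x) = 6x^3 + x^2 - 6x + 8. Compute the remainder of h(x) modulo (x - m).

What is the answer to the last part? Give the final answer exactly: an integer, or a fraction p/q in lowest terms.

Part I: cross terms: (-39*4 - -36*8)=132, (-36*23 - 2*4)=-836, (2*22 - -19*23)=481, (-19*8 - -39*22)=706; twice the area = |483| = 483; area = 483/2; answer 483/2
Part II: W1 = 483/2; threaded value p + q = 485; w = 29460; 29460 = 2^2 * 3 * 5 * 491; sigma = (1 + 2 + 4) * (1 + 3) * (1 + 5) * (1 + 491) = 7 * 4 * 6 * 492 = 82656; answer 82656
Part III: W2 = 82656; m = 19; remainder = value at the root: 6*(19)^3 + 1*(19)^2 - 6*(19)^1 + 8 = (41154) + (361) + (-114) + (8) = 41409; answer 41409

41409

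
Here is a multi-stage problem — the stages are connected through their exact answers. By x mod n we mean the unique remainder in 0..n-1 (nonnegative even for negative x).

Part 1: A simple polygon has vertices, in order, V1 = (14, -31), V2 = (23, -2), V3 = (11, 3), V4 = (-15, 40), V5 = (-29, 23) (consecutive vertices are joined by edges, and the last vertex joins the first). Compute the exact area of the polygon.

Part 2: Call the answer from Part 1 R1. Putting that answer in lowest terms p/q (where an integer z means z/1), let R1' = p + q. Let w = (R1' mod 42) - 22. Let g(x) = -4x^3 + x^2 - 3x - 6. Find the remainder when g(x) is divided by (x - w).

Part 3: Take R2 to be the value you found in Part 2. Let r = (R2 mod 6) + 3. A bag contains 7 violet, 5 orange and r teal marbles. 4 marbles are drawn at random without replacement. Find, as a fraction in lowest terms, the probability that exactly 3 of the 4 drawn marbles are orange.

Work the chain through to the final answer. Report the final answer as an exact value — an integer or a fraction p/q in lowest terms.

6/119

Part 1: cross terms: (14*-2 - 23*-31)=685, (23*3 - 11*-2)=91, (11*40 - -15*3)=485, (-15*23 - -29*40)=815, (-29*-31 - 14*23)=577; twice the area = |2653| = 2653; area = 2653/2; answer 2653/2
Part 2: R1 = 2653/2; threaded value p + q = 2655; w = -13; remainder = value at the root: -4*(-13)^3 + 1*(-13)^2 - 3*(-13)^1 - 6 = (8788) + (169) + (39) + (-6) = 8990; answer 8990
Part 3: R2 = 8990; r = 5; total draws C(17,4) = 2380; favorable C(5,3)*C(12,1) = 120; P = 6/119; answer 6/119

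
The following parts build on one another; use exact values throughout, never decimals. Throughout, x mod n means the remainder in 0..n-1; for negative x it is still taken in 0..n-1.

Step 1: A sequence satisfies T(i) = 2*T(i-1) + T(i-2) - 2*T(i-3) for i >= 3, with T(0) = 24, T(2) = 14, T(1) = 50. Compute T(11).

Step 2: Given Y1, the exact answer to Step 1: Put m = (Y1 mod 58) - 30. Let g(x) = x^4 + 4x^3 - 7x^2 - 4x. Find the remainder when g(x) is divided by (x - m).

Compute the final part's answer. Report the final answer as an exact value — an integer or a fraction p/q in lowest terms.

Step 1: T(3) = 2*(14) + 1*(50) - 2*(24) = 30; iterating: T(3)=30, T(4)=-26, T(5)=-50, T(6)=-186, T(7)=-370, T(8)=-826, T(9)=-1650, T(10)=-3386, T(11)=-6770; answer -6770
Step 2: Y1 = -6770; m = -14; remainder = value at the root: 1*(-14)^4 + 4*(-14)^3 - 7*(-14)^2 - 4*(-14)^1 = (38416) + (-10976) + (-1372) + (56) = 26124; answer 26124

26124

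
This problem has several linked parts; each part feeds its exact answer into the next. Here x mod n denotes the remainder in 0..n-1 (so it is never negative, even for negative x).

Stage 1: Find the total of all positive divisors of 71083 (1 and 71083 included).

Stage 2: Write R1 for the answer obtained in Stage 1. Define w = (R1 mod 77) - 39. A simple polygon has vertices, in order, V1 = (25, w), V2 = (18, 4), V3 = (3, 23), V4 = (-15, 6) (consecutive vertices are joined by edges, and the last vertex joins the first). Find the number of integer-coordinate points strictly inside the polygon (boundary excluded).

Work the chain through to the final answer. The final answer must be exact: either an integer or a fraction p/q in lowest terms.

Stage 1: 71083 = 31 * 2293; sigma = (1 + 31) * (1 + 2293) = 32 * 2294 = 73408; answer 73408
Stage 2: R1 = 73408; w = -12; cross terms: (25*4 - 18*-12)=316, (18*23 - 3*4)=402, (3*6 - -15*23)=363, (-15*-12 - 25*6)=30; twice the area = |1111| = 1111; area = 1111/2; boundary points = 1 + 1 + 1 + 2 = 5; strictly interior points = area - boundary/2 + 1 = 554; answer 554

554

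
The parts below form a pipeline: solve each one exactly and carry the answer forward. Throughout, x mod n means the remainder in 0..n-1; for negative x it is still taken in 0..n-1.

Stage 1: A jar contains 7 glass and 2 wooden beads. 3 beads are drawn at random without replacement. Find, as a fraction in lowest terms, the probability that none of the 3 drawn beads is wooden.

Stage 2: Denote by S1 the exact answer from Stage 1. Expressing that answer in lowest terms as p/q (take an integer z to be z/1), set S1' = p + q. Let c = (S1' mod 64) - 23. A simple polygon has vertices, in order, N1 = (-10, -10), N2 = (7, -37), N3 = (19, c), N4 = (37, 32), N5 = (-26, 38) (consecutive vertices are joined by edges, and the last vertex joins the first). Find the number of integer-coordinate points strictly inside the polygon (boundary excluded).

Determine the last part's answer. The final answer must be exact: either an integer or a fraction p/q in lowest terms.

2394

Stage 1: total draws C(9,3) = 84; favorable C(7,3) = 35; P = 5/12; answer 5/12
Stage 2: S1 = 5/12; threaded value p + q = 17; c = -6; cross terms: (-10*-37 - 7*-10)=440, (7*-6 - 19*-37)=661, (19*32 - 37*-6)=830, (37*38 - -26*32)=2238, (-26*-10 - -10*38)=640; twice the area = |4809| = 4809; area = 4809/2; boundary points = 1 + 1 + 2 + 3 + 16 = 23; strictly interior points = area - boundary/2 + 1 = 2394; answer 2394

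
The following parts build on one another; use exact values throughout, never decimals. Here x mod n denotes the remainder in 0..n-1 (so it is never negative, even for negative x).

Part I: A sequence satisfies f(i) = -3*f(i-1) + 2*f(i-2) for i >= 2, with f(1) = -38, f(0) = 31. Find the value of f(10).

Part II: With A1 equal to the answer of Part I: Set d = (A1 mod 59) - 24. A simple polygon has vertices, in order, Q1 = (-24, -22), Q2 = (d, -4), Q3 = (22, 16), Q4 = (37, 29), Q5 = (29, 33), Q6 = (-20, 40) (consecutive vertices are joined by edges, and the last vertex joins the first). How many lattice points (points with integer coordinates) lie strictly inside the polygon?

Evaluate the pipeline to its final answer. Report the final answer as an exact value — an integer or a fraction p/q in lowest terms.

Part I: f(2) = -3*(-38) + 2*(31) = 176; iterating: f(2)=176, f(3)=-604, f(4)=2164, f(5)=-7700, f(6)=27428, f(7)=-97684, f(8)=347908, f(9)=-1239092, f(10)=4413092; answer 4413092
Part II: A1 = 4413092; d = -14; cross terms: (-24*-4 - -14*-22)=-212, (-14*16 - 22*-4)=-136, (22*29 - 37*16)=46, (37*33 - 29*29)=380, (29*40 - -20*33)=1820, (-20*-22 - -24*40)=1400; twice the area = |3298| = 3298; area = 1649; boundary points = 2 + 4 + 1 + 4 + 7 + 2 = 20; strictly interior points = area - boundary/2 + 1 = 1640; answer 1640

1640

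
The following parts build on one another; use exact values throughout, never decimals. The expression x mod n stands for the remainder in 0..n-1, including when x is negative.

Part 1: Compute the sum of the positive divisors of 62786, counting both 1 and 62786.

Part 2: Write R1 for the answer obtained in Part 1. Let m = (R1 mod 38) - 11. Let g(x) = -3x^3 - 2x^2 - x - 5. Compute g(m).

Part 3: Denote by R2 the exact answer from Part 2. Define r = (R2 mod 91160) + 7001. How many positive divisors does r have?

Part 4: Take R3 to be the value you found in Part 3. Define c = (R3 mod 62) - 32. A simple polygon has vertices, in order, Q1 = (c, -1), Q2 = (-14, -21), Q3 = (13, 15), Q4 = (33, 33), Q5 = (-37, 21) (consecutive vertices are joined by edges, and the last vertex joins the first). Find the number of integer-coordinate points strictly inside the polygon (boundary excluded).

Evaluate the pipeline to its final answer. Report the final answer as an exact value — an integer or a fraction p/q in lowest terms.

1460

Part 1: 62786 = 2 * 31393; sigma = (1 + 2) * (1 + 31393) = 3 * 31394 = 94182; answer 94182
Part 2: R1 = 94182; m = 7; -3*(7)^3 - 2*(7)^2 - 1*(7)^1 - 5 = (-1029) + (-98) + (-7) + (-5) = -1139; answer -1139
Part 3: R2 = -1139; r = 97022; 97022 = 2 * 139 * 349; number of divisors = (1+1) * (1+1) * (1+1) = 8; answer 8
Part 4: R3 = 8; c = -24; cross terms: (-24*-21 - -14*-1)=490, (-14*15 - 13*-21)=63, (13*33 - 33*15)=-66, (33*21 - -37*33)=1914, (-37*-1 - -24*21)=541; twice the area = |2942| = 2942; area = 1471; boundary points = 10 + 9 + 2 + 2 + 1 = 24; strictly interior points = area - boundary/2 + 1 = 1460; answer 1460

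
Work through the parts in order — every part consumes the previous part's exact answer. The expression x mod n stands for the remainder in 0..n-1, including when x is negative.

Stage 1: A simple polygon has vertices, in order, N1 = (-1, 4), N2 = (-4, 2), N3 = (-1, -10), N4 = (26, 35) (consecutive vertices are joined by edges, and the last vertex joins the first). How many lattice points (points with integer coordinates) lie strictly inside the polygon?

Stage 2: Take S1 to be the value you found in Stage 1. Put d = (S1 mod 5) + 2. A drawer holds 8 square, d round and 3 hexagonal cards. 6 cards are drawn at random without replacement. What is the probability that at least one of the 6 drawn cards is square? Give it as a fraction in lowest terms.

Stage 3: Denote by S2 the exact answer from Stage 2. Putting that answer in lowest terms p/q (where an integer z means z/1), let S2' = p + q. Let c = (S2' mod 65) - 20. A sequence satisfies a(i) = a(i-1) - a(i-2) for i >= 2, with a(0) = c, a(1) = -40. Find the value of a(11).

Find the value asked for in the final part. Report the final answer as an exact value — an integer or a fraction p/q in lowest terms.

Stage 1: cross terms: (-1*2 - -4*4)=14, (-4*-10 - -1*2)=42, (-1*35 - 26*-10)=225, (26*4 - -1*35)=139; twice the area = |420| = 420; area = 210; boundary points = 1 + 3 + 9 + 1 = 14; strictly interior points = area - boundary/2 + 1 = 204; answer 204
Stage 2: S1 = 204; d = 6; total draws C(17,6) = 12376; complement C(9,6) = 84; favorable 12376 - 84 = 12292; P = 439/442; answer 439/442
Stage 3: S2 = 439/442; threaded value p + q = 881; c = 16; a(2) = 1*(-40) - 1*(16) = -56; iterating: a(2)=-56, a(3)=-16, a(4)=40, a(5)=56, a(6)=16, a(7)=-40, a(8)=-56, a(9)=-16, a(10)=40, a(11)=56; answer 56

56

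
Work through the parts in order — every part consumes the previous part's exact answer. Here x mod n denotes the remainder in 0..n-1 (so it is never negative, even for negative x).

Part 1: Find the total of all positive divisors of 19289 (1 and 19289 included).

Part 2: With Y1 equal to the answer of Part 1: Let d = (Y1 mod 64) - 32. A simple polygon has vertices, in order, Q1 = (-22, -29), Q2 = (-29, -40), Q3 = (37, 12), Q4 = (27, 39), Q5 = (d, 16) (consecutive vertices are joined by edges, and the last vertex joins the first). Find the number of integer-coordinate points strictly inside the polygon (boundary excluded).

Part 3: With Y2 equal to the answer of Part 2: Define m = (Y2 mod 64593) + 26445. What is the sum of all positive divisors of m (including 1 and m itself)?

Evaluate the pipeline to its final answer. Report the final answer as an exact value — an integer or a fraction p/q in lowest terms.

57120

Part 1: 19289 is prime, so its only divisors are 1 and 19289; sigma = 1 + 19289 = 19290; answer 19290
Part 2: Y1 = 19290; d = -6; cross terms: (-22*-40 - -29*-29)=39, (-29*12 - 37*-40)=1132, (37*39 - 27*12)=1119, (27*16 - -6*39)=666, (-6*-29 - -22*16)=526; twice the area = |3482| = 3482; area = 1741; boundary points = 1 + 2 + 1 + 1 + 1 = 6; strictly interior points = area - boundary/2 + 1 = 1739; answer 1739
Part 3: Y2 = 1739; m = 28184; 28184 = 2^3 * 13 * 271; sigma = (1 + 2 + 4 + 8) * (1 + 13) * (1 + 271) = 15 * 14 * 272 = 57120; answer 57120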